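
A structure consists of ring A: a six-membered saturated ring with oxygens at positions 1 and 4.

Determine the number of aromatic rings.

0

Ring A has only sp³ atoms, so it is not fully conjugated — not aromatic (1,4-dioxane).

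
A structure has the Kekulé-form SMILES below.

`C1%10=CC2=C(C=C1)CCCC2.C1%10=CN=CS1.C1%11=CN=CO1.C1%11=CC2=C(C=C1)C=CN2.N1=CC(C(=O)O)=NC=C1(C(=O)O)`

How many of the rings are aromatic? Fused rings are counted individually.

6

The SMILES encodes a six-membered carbon ring with three alternating C=C double bonds, fused to a saturated six-membered carbon ring; a five-membered ring with a sulfur at position 1 and a nitrogen at position 3 (in a C=N bond), with two double bonds; a five-membered ring with an oxygen at position 1 and a nitrogen at position 3 (in a C=N bond), with two double bonds; a six-membered carbon ring with three alternating C=C double bonds, fused to a five-membered ring containing one N–H nitrogen and two C=C double bonds; a six-membered ring with nitrogens at positions 1 and 4 and three alternating double bonds.
The 6-membered ring has a continuous p-orbital overlap around the ring; 3 ring double bonds give 6 π electrons. 6 = 4(1)+2, so it is aromatic (benzene ring).
The second 6-membered ring has four sp³ carbons, so it is not fully conjugated — not aromatic (cyclohexane ring).
The 5-membered ring with one sulfur and one =N– has a continuous p-orbital overlap around the ring; 2 ring double bonds (4 π electrons) plus a heteroatom lone pair (2) give 6 π electrons. That satisfies 4n+2 with n=1, so it is aromatic (thiazole).
The 5-membered ring with one oxygen and one =N– has a continuous p-orbital overlap around the ring; 2 ring double bonds (4 π electrons) plus a heteroatom lone pair (2) give 6 π electrons. That satisfies 4n+2 with n=1, so it is aromatic (oxazole).
The fused 6/5-membered bicyclic (with one N–H) is a single π system with 9 sp² atoms and 10 π electrons from ring double bonds plus a heteroatom lone pair. 10 = 4(2)+2, so the system is aromatic and both rings count as aromatic (indole).
The 6-membered ring with two nitrogens (1,4) has a continuous p-orbital overlap around the ring; 3 ring double bonds give 6 π electrons. 6 = 4(1)+2, so it is aromatic (pyrazine).
6 of the 7 rings are aromatic. Total: 6.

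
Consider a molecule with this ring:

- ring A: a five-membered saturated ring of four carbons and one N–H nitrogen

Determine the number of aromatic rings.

Ring A has only sp³ atoms, so it is not fully conjugated — not aromatic (pyrrolidine).

0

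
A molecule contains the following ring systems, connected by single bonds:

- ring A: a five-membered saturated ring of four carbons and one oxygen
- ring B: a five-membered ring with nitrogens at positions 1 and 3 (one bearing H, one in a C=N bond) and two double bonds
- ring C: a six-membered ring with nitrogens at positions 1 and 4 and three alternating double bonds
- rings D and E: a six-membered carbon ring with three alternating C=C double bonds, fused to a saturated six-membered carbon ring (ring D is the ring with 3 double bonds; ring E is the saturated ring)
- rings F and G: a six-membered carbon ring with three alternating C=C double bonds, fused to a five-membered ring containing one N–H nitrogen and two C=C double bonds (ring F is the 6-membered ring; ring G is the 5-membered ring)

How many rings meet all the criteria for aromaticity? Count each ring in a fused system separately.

5

Ring A has only sp³ atoms, so it is not fully conjugated — not aromatic (tetrahydrofuran).
Ring B has a continuous p-orbital overlap around the ring; 2 ring double bonds (4 π electrons) plus a heteroatom lone pair (2) give 6 π electrons. That satisfies 4n+2 with n=1, so ring B is aromatic (imidazole).
Ring C has a continuous p-orbital overlap around the ring; 3 ring double bonds give 6 π electrons. That satisfies 4n+2 with n=1, so ring C is aromatic (pyrazine).
Ring D has a continuous p-orbital overlap around the ring; 3 ring double bonds give 6 π electrons. Since 6 = 4n+2 (n=1), ring D is aromatic (benzene ring).
Ring E has four sp³ carbons, so it is not fully conjugated — not aromatic (cyclohexane ring).
Rings F and G form a fused bicyclic system (with one N–H) with 9 sp² atoms and 10 π electrons from ring double bonds plus a heteroatom lone pair. 10 = 4(2)+2, so the system is aromatic and both rings count as aromatic (indole).
Aromatic: B, C, D, F, G. Total: 5.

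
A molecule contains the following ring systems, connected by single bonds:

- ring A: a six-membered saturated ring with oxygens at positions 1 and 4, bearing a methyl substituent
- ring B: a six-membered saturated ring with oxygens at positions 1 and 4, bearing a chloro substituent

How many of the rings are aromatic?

0

Ring A has only sp³ atoms, so it is not fully conjugated — not aromatic (1,4-dioxane).
Ring B has only sp³ atoms, so it is not fully conjugated — not aromatic (1,4-dioxane).
No ring is aromatic. Total: 0.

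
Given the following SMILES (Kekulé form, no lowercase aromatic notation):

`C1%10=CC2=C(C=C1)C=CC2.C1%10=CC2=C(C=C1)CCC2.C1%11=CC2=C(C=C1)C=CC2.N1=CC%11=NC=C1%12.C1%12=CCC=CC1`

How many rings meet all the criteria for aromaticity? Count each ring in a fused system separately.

The SMILES encodes a six-membered carbon ring with three alternating C=C double bonds, fused to a five-membered carbon ring containing one C=C double bond and one sp³ carbon; a six-membered carbon ring with three alternating C=C double bonds, fused to a saturated five-membered carbon ring; a six-membered carbon ring with three alternating C=C double bonds, fused to a five-membered carbon ring containing one C=C double bond and one sp³ carbon; a six-membered ring with nitrogens at positions 1 and 4 and three alternating double bonds; a six-membered carbon ring with two isolated C=C double bonds and two sp³ carbons.
The 6-membered ring is fully conjugated (every ring atom contributes a p orbital); 3 ring double bonds give 6 π electrons. 6 = 4(1)+2, so it is aromatic (benzene ring).
The 5-membered ring has one sp³ carbon, so it is not fully conjugated — not aromatic (cyclopentene ring).
The second 6-membered ring has a continuous p-orbital overlap around the ring; 3 ring double bonds give 6 π electrons. 6 = 4(1)+2, so it is aromatic (benzene ring).
The second 5-membered ring has three sp³ carbons, so it is not fully conjugated — not aromatic (cyclopentane ring).
The third 6-membered ring is fully conjugated (every ring atom contributes a p orbital); 3 ring double bonds give 6 π electrons. That satisfies 4n+2 with n=1, so it is aromatic (benzene ring).
The third 5-membered ring has one sp³ carbon, so it is not fully conjugated — not aromatic (cyclopentene ring).
The 6-membered ring with two nitrogens (1,4) has a continuous p-orbital overlap around the ring; 3 ring double bonds give 6 π electrons. Since 6 = 4n+2 (n=1), it is aromatic (pyrazine).
The fourth 6-membered ring has two sp³ carbons, so it is not fully conjugated — not aromatic (1,4-cyclohexadiene).
4 of the 8 rings are aromatic. Total: 4.

4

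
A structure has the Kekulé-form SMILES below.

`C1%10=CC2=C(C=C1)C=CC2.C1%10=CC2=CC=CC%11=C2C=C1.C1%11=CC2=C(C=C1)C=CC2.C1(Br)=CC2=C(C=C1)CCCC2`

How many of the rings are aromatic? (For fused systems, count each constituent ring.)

The SMILES encodes a six-membered carbon ring with three alternating C=C double bonds, fused to a five-membered carbon ring containing one C=C double bond and one sp³ carbon; two fused six-membered carbon rings, each with three alternating C=C double bonds; a six-membered carbon ring with three alternating C=C double bonds, fused to a five-membered carbon ring containing one C=C double bond and one sp³ carbon; a six-membered carbon ring with three alternating C=C double bonds, fused to a saturated six-membered carbon ring.
The 6-membered ring is fully conjugated (every ring atom contributes a p orbital); 3 ring double bonds give 6 π electrons. That satisfies 4n+2 with n=1, so it is aromatic (benzene ring).
The 5-membered ring has one sp³ carbon, so it is not fully conjugated — not aromatic (cyclopentene ring).
The fused 6/6-membered bicyclic is a single π system with 10 sp² atoms and 10 π electrons from ring double bonds. 10 = 4(2)+2, so the system is aromatic and both rings count as aromatic (naphthalene).
The second 6-membered ring has a continuous p-orbital overlap around the ring; 3 ring double bonds give 6 π electrons. That satisfies 4n+2 with n=1, so it is aromatic (benzene ring).
The second 5-membered ring has one sp³ carbon, so it is not fully conjugated — not aromatic (cyclopentene ring).
The third 6-membered ring is planar and fully conjugated; 3 ring double bonds give 6 π electrons. That satisfies 4n+2 with n=1, so it is aromatic (benzene ring).
The fourth 6-membered ring has four sp³ carbons, so it is not fully conjugated — not aromatic (cyclohexane ring).
5 of the 8 rings are aromatic. Total: 5.

5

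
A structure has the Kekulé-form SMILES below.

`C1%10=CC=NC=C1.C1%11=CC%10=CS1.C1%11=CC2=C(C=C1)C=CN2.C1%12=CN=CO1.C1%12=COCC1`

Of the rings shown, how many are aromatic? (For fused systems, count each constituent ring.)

The SMILES encodes a six-membered ring of five carbons and one nitrogen with three alternating double bonds; a five-membered ring of four carbons and one sulfur, with two C=C double bonds; a six-membered carbon ring with three alternating C=C double bonds, fused to a five-membered ring containing one N–H nitrogen and two C=C double bonds; a five-membered ring with an oxygen at position 1 and a nitrogen at position 3 (in a C=N bond), with two double bonds; a five-membered ring of four carbons and one oxygen, with one C=C double bond and two sp³ carbons.
The 6-membered ring with one nitrogen has a continuous p-orbital overlap around the ring; 3 ring double bonds give 6 π electrons. 6 = 4(1)+2, so it is aromatic (pyridine).
The 5-membered ring with one sulfur is planar and fully conjugated; 2 ring double bonds (4 π electrons) plus a heteroatom lone pair (2) give 6 π electrons. 6 = 4(1)+2, so it is aromatic (thiophene).
The fused 6/5-membered bicyclic (with one N–H) is a single π system with 9 sp² atoms and 10 π electrons from ring double bonds plus a heteroatom lone pair. 10 = 4(2)+2, so the system is aromatic and both rings count as aromatic (indole).
The 5-membered ring with one oxygen and one =N– is planar and fully conjugated; 2 ring double bonds (4 π electrons) plus a heteroatom lone pair (2) give 6 π electrons. That satisfies 4n+2 with n=1, so it is aromatic (oxazole).
The 5-membered ring with one oxygen has two sp³ carbons, so it is not fully conjugated — not aromatic (2,3-dihydrofuran).
5 of the 6 rings are aromatic. Total: 5.

5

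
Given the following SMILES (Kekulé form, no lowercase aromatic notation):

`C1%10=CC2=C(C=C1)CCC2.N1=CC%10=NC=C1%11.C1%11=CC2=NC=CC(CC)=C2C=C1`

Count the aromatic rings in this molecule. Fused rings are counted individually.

4

The SMILES encodes a six-membered carbon ring with three alternating C=C double bonds, fused to a saturated five-membered carbon ring; a six-membered ring with nitrogens at positions 1 and 4 and three alternating double bonds; two fused six-membered rings, each with three alternating double bonds; one ring is all carbon and the other has one ring nitrogen.
The 6-membered ring is fully conjugated (every ring atom contributes a p orbital); 3 ring double bonds give 6 π electrons. 6 = 4(1)+2, so it is aromatic (benzene ring).
The 5-membered ring has three sp³ carbons, so it is not fully conjugated — not aromatic (cyclopentane ring).
The 6-membered ring with two nitrogens (1,4) is planar and fully conjugated; 3 ring double bonds give 6 π electrons. That satisfies 4n+2 with n=1, so it is aromatic (pyrazine).
The fused 6/6-membered bicyclic (with one nitrogen) is a single π system with 10 sp² atoms and 10 π electrons from ring double bonds. 10 = 4(2)+2, so the system is aromatic and both rings count as aromatic (quinoline).
4 of the 5 rings are aromatic. Total: 4.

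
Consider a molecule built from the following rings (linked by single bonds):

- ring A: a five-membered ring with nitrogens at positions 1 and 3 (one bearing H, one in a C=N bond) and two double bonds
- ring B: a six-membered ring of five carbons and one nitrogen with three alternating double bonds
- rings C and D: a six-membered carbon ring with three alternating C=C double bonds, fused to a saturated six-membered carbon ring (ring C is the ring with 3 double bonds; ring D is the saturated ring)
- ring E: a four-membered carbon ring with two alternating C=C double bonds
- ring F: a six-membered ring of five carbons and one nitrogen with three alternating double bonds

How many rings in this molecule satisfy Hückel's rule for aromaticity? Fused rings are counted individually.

4

Ring A is planar and fully conjugated; 2 ring double bonds (4 π electrons) plus a heteroatom lone pair (2) give 6 π electrons. 6 = 4(1)+2, so ring A is aromatic (imidazole).
Ring B is fully conjugated (every ring atom contributes a p orbital); 3 ring double bonds give 6 π electrons. That satisfies 4n+2 with n=1, so ring B is aromatic (pyridine).
Ring C has a continuous p-orbital overlap around the ring; 3 ring double bonds give 6 π electrons. Since 6 = 4n+2 (n=1), ring C is aromatic (benzene ring).
Ring D has four sp³ carbons, so it is not fully conjugated — not aromatic (cyclohexane ring).
Ring E has only sp² ring atoms; a planar conformation would have a fully conjugated π system of 4 electrons. But 4 = 4(1), which is 4n not 4n+2, so ring E is not aromatic (cyclobutadiene) — cyclobutadiene is antiaromatic and distorts to a rectangle.
Ring F is fully conjugated (every ring atom contributes a p orbital); 3 ring double bonds give 6 π electrons. That satisfies 4n+2 with n=1, so ring F is aromatic (pyridine).
Aromatic: A, B, C, F. Total: 4.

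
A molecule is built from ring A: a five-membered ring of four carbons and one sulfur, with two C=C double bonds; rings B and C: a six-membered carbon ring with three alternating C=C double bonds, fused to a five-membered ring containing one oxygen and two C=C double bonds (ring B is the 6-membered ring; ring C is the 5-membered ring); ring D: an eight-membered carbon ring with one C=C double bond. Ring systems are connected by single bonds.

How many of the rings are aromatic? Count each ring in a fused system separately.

3

Ring A is planar and fully conjugated; 2 ring double bonds (4 π electrons) plus a heteroatom lone pair (2) give 6 π electrons. Since 6 = 4n+2 (n=1), ring A is aromatic (thiophene).
Rings B and C form a fused bicyclic system (with one oxygen) with 9 sp² atoms and 10 π electrons from ring double bonds plus a heteroatom lone pair. 10 = 4(2)+2, so the system is aromatic and both rings count as aromatic (benzofuran).
Ring D has six sp³ carbons, so it is not fully conjugated — not aromatic (cyclooctene).
Aromatic: A, B, C. Total: 3.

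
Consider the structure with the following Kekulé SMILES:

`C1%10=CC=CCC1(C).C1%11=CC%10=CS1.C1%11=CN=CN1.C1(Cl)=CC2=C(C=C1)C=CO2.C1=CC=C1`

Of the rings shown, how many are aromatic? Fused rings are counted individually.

The SMILES encodes a six-membered carbon ring with two conjugated C=C double bonds and two sp³ carbons; a five-membered ring of four carbons and one sulfur, with two C=C double bonds; a five-membered ring with nitrogens at positions 1 and 3 (one bearing H, one in a C=N bond) and two double bonds; a six-membered carbon ring with three alternating C=C double bonds, fused to a five-membered ring containing one oxygen and two C=C double bonds; a four-membered carbon ring with two alternating C=C double bonds.
The 6-membered ring has two sp³ carbons, so it is not fully conjugated — not aromatic (1,3-cyclohexadiene).
The 5-membered ring with one sulfur is planar and fully conjugated; 2 ring double bonds (4 π electrons) plus a heteroatom lone pair (2) give 6 π electrons. Since 6 = 4n+2 (n=1), it is aromatic (thiophene).
The 5-membered ring with two nitrogens (one N–H, one =N–) has a continuous p-orbital overlap around the ring; 2 ring double bonds (4 π electrons) plus a heteroatom lone pair (2) give 6 π electrons. 6 = 4(1)+2, so it is aromatic (imidazole).
The fused 6/5-membered bicyclic (with one oxygen) is a single π system with 9 sp² atoms and 10 π electrons from ring double bonds plus a heteroatom lone pair. 10 = 4(2)+2, so the system is aromatic and both rings count as aromatic (benzofuran).
The 4-membered ring has only sp² ring atoms; a planar conformation would have a fully conjugated π system of 4 electrons. But 4 = 4(1), which is 4n not 4n+2, so it is not aromatic (cyclobutadiene) — cyclobutadiene is antiaromatic and distorts to a rectangle.
4 of the 6 rings are aromatic. Total: 4.

4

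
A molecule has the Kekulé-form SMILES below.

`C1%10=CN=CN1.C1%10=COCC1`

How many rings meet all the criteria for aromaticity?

1

The SMILES encodes a five-membered ring with nitrogens at positions 1 and 3 (one bearing H, one in a C=N bond) and two double bonds; a five-membered ring of four carbons and one oxygen, with one C=C double bond and two sp³ carbons.
The 5-membered ring with two nitrogens (one N–H, one =N–) is fully conjugated (every ring atom contributes a p orbital); 2 ring double bonds (4 π electrons) plus a heteroatom lone pair (2) give 6 π electrons. 6 = 4(1)+2, so it is aromatic (imidazole).
The 5-membered ring with one oxygen has two sp³ carbons, so it is not fully conjugated — not aromatic (2,3-dihydrofuran).
1 of the 2 rings is aromatic. Total: 1.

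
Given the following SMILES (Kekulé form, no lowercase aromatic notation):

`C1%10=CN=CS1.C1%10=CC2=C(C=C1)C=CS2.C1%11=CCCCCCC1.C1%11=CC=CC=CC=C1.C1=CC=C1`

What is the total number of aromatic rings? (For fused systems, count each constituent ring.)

3

The SMILES encodes a five-membered ring with a sulfur at position 1 and a nitrogen at position 3 (in a C=N bond), with two double bonds; a six-membered carbon ring with three alternating C=C double bonds, fused to a five-membered ring containing one sulfur and two C=C double bonds; an eight-membered carbon ring with one C=C double bond; an eight-membered carbon ring with four alternating C=C double bonds; a four-membered carbon ring with two alternating C=C double bonds.
The 5-membered ring with one sulfur and one =N– has a continuous p-orbital overlap around the ring; 2 ring double bonds (4 π electrons) plus a heteroatom lone pair (2) give 6 π electrons. That satisfies 4n+2 with n=1, so it is aromatic (thiazole).
The fused 6/5-membered bicyclic (with one sulfur) is a single π system with 9 sp² atoms and 10 π electrons from ring double bonds plus a heteroatom lone pair. 10 = 4(2)+2, so the system is aromatic and both rings count as aromatic (benzothiophene).
The 8-membered ring has six sp³ carbons, so it is not fully conjugated — not aromatic (cyclooctene).
The second 8-membered ring has only sp² ring atoms; a planar conformation would have a fully conjugated π system of 8 electrons. But 8 = 4(2), which is 4n not 4n+2, so it is not aromatic (cyclooctatetraene) — cyclooctatetraene distorts into a non-planar tub to avoid antiaromaticity.
The 4-membered ring has only sp² ring atoms; a planar conformation would have a fully conjugated π system of 4 electrons. But 4 = 4(1), which is 4n not 4n+2, so it is not aromatic (cyclobutadiene) — cyclobutadiene is antiaromatic and distorts to a rectangle.
3 of the 6 rings are aromatic. Total: 3.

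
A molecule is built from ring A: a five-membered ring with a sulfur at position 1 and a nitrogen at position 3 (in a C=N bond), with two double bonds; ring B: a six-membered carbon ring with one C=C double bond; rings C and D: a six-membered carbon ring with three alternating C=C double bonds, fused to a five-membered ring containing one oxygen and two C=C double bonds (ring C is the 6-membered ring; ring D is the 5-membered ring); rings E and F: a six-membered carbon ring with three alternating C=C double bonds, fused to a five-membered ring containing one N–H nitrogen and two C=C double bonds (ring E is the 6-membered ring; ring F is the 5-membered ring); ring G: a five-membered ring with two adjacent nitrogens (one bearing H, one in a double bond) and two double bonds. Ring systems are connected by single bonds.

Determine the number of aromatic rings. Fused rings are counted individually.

6

Ring A is fully conjugated (every ring atom contributes a p orbital); 2 ring double bonds (4 π electrons) plus a heteroatom lone pair (2) give 6 π electrons. 6 = 4(1)+2, so ring A is aromatic (thiazole).
Ring B has four sp³ carbons, so it is not fully conjugated — not aromatic (cyclohexene).
Rings C and D form a fused bicyclic system (with one oxygen) with 9 sp² atoms and 10 π electrons from ring double bonds plus a heteroatom lone pair. 10 = 4(2)+2, so the system is aromatic and both rings count as aromatic (benzofuran).
Rings E and F form a fused bicyclic system (with one N–H) with 9 sp² atoms and 10 π electrons from ring double bonds plus a heteroatom lone pair. 10 = 4(2)+2, so the system is aromatic and both rings count as aromatic (indole).
Ring G has a continuous p-orbital overlap around the ring; 2 ring double bonds (4 π electrons) plus a heteroatom lone pair (2) give 6 π electrons. That satisfies 4n+2 with n=1, so ring G is aromatic (pyrazole).
Aromatic: A, C, D, E, F, G. Total: 6.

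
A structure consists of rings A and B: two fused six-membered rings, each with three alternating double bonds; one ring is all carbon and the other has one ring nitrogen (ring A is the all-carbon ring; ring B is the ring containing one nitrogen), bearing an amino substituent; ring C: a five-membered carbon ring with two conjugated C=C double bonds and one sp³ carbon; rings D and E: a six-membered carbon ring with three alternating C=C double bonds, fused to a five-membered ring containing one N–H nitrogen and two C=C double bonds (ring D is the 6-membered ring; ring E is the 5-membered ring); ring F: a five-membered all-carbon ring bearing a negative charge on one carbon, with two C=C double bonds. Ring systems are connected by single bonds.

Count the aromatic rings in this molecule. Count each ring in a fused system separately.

5

Rings A and B form a fused bicyclic system (with one nitrogen) with 10 sp² atoms and 10 π electrons from ring double bonds. 10 = 4(2)+2, so the system is aromatic and both rings count as aromatic (quinoline).
Ring C has one sp³ carbon, so it is not fully conjugated — not aromatic (cyclopentadiene).
Rings D and E form a fused bicyclic system (with one N–H) with 9 sp² atoms and 10 π electrons from ring double bonds plus a heteroatom lone pair. 10 = 4(2)+2, so the system is aromatic and both rings count as aromatic (indole).
Ring F is fully conjugated (every ring atom contributes a p orbital); 2 ring double bonds (4 π electrons) plus the carbanion lone pair (2) give 6 π electrons. Since 6 = 4n+2 (n=1), ring F is aromatic (cyclopentadienyl anion).
Aromatic: A, B, D, E, F. Total: 5.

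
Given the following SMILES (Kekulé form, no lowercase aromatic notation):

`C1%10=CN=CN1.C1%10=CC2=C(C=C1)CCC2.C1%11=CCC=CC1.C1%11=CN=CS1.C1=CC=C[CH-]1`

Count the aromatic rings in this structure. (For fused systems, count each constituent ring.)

4

The SMILES encodes a five-membered ring with nitrogens at positions 1 and 3 (one bearing H, one in a C=N bond) and two double bonds; a six-membered carbon ring with three alternating C=C double bonds, fused to a saturated five-membered carbon ring; a six-membered carbon ring with two isolated C=C double bonds and two sp³ carbons; a five-membered ring with a sulfur at position 1 and a nitrogen at position 3 (in a C=N bond), with two double bonds; a five-membered all-carbon ring bearing a negative charge on one carbon, with two C=C double bonds.
The 5-membered ring with two nitrogens (one N–H, one =N–) has a continuous p-orbital overlap around the ring; 2 ring double bonds (4 π electrons) plus a heteroatom lone pair (2) give 6 π electrons. 6 = 4(1)+2, so it is aromatic (imidazole).
The 6-membered ring has a continuous p-orbital overlap around the ring; 3 ring double bonds give 6 π electrons. Since 6 = 4n+2 (n=1), it is aromatic (benzene ring).
The 5-membered ring has three sp³ carbons, so it is not fully conjugated — not aromatic (cyclopentane ring).
The second 6-membered ring has two sp³ carbons, so it is not fully conjugated — not aromatic (1,4-cyclohexadiene).
The 5-membered ring with one sulfur and one =N– has a continuous p-orbital overlap around the ring; 2 ring double bonds (4 π electrons) plus a heteroatom lone pair (2) give 6 π electrons. Since 6 = 4n+2 (n=1), it is aromatic (thiazole).
The second 5-membered ring is planar and fully conjugated; 2 ring double bonds (4 π electrons) plus the carbanion lone pair (2) give 6 π electrons. Since 6 = 4n+2 (n=1), it is aromatic (cyclopentadienyl anion).
4 of the 6 rings are aromatic. Total: 4.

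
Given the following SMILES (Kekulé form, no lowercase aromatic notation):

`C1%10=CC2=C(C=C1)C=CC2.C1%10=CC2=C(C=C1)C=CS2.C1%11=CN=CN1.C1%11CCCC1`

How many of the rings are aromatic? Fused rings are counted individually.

4

The SMILES encodes a six-membered carbon ring with three alternating C=C double bonds, fused to a five-membered carbon ring containing one C=C double bond and one sp³ carbon; a six-membered carbon ring with three alternating C=C double bonds, fused to a five-membered ring containing one sulfur and two C=C double bonds; a five-membered ring with nitrogens at positions 1 and 3 (one bearing H, one in a C=N bond) and two double bonds; a five-membered saturated carbon ring.
The 6-membered ring is fully conjugated (every ring atom contributes a p orbital); 3 ring double bonds give 6 π electrons. 6 = 4(1)+2, so it is aromatic (benzene ring).
The 5-membered ring has one sp³ carbon, so it is not fully conjugated — not aromatic (cyclopentene ring).
The fused 6/5-membered bicyclic (with one sulfur) is a single π system with 9 sp² atoms and 10 π electrons from ring double bonds plus a heteroatom lone pair. 10 = 4(2)+2, so the system is aromatic and both rings count as aromatic (benzothiophene).
The 5-membered ring with two nitrogens (one N–H, one =N–) is planar and fully conjugated; 2 ring double bonds (4 π electrons) plus a heteroatom lone pair (2) give 6 π electrons. 6 = 4(1)+2, so it is aromatic (imidazole).
The second 5-membered ring has only sp³ atoms, so it is not fully conjugated — not aromatic (cyclopentane).
4 of the 6 rings are aromatic. Total: 4.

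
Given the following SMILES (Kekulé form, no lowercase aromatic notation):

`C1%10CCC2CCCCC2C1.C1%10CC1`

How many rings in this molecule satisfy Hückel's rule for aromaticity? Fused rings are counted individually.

0

The SMILES encodes two fused six-membered saturated carbon rings; a three-membered saturated carbon ring.
The 6-membered ring has only sp³ atoms, so it is not fully conjugated — not aromatic (cyclohexane ring).
The second 6-membered ring has only sp³ atoms, so it is not fully conjugated — not aromatic (cyclohexane ring).
The 3-membered ring has only sp³ atoms, so it is not fully conjugated — not aromatic (cyclopropane).
None of the rings are aromatic. Total: 0.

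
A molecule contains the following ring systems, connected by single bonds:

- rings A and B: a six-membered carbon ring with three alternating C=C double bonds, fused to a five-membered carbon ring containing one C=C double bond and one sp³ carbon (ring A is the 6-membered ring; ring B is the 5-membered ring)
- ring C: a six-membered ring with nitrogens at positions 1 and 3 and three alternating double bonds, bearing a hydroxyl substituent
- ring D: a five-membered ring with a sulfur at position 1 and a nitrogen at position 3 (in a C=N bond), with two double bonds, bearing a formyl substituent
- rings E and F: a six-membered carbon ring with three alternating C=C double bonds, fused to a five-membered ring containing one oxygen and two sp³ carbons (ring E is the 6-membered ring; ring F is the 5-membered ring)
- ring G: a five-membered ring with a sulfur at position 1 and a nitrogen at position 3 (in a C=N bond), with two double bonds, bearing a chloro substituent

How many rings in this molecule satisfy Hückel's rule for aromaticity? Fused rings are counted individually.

5

Ring A is fully conjugated (every ring atom contributes a p orbital); 3 ring double bonds give 6 π electrons. Since 6 = 4n+2 (n=1), ring A is aromatic (benzene ring).
Ring B has one sp³ carbon, so it is not fully conjugated — not aromatic (cyclopentene ring).
Ring C has a continuous p-orbital overlap around the ring; 3 ring double bonds give 6 π electrons. 6 = 4(1)+2, so ring C is aromatic (pyrimidine).
Ring D is fully conjugated (every ring atom contributes a p orbital); 2 ring double bonds (4 π electrons) plus a heteroatom lone pair (2) give 6 π electrons. 6 = 4(1)+2, so ring D is aromatic (thiazole).
Ring E is fully conjugated (every ring atom contributes a p orbital); 3 ring double bonds give 6 π electrons. 6 = 4(1)+2, so ring E is aromatic (benzene ring).
Ring F has two sp³ carbons, so it is not fully conjugated — not aromatic (oxolane ring).
Ring G has a continuous p-orbital overlap around the ring; 2 ring double bonds (4 π electrons) plus a heteroatom lone pair (2) give 6 π electrons. That satisfies 4n+2 with n=1, so ring G is aromatic (thiazole).
Aromatic: A, C, D, E, G. Total: 5.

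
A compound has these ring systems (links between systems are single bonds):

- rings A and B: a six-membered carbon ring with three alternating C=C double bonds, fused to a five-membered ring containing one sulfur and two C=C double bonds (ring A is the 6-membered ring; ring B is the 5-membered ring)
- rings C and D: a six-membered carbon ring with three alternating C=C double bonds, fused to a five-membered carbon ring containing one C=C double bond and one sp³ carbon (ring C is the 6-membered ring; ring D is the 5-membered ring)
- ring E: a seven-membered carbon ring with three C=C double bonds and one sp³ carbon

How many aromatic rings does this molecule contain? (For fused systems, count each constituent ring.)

3

Rings A and B form a fused bicyclic system (with one sulfur) with 9 sp² atoms and 10 π electrons from ring double bonds plus a heteroatom lone pair. 10 = 4(2)+2, so the system is aromatic and both rings count as aromatic (benzothiophene).
Ring C is fully conjugated (every ring atom contributes a p orbital); 3 ring double bonds give 6 π electrons. 6 = 4(1)+2, so ring C is aromatic (benzene ring).
Ring D has one sp³ carbon, so it is not fully conjugated — not aromatic (cyclopentene ring).
Ring E has one sp³ carbon, so it is not fully conjugated — not aromatic (cycloheptatriene).
Aromatic: A, B, C. Total: 3.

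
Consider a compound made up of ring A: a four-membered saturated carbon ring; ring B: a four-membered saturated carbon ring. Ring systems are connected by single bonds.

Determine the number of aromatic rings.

0

Ring A has only sp³ atoms, so it is not fully conjugated — not aromatic (cyclobutane).
Ring B has only sp³ atoms, so it is not fully conjugated — not aromatic (cyclobutane).
No ring is aromatic. Total: 0.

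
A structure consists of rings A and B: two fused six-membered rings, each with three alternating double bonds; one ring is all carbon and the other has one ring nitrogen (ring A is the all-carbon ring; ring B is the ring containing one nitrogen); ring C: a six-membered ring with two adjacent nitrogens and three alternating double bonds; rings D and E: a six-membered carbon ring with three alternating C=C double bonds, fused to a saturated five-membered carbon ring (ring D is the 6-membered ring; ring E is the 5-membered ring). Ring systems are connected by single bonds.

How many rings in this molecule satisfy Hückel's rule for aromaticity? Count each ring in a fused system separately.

4

Rings A and B form a fused bicyclic system (with one nitrogen) with 10 sp² atoms and 10 π electrons from ring double bonds. 10 = 4(2)+2, so the system is aromatic and both rings count as aromatic (quinoline).
Ring C is fully conjugated (every ring atom contributes a p orbital); 3 ring double bonds give 6 π electrons. Since 6 = 4n+2 (n=1), ring C is aromatic (pyridazine).
Ring D is planar and fully conjugated; 3 ring double bonds give 6 π electrons. 6 = 4(1)+2, so ring D is aromatic (benzene ring).
Ring E has three sp³ carbons, so it is not fully conjugated — not aromatic (cyclopentane ring).
Aromatic: A, B, C, D. Total: 4.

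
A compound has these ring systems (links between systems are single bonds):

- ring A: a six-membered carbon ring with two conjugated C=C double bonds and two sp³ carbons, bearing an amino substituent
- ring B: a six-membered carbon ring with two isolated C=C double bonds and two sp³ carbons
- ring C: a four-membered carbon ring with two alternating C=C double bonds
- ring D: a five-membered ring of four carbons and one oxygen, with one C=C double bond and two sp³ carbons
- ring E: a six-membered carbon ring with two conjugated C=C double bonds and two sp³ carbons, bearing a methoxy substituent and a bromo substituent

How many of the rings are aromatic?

Ring A has two sp³ carbons, so it is not fully conjugated — not aromatic (1,3-cyclohexadiene).
Ring B has two sp³ carbons, so it is not fully conjugated — not aromatic (1,4-cyclohexadiene).
Ring C has only sp² ring atoms; a planar conformation would have a fully conjugated π system of 4 electrons. But 4 = 4(1), which is 4n not 4n+2, so ring C is not aromatic (cyclobutadiene) — cyclobutadiene is antiaromatic and distorts to a rectangle.
Ring D has two sp³ carbons, so it is not fully conjugated — not aromatic (2,3-dihydrofuran).
Ring E has two sp³ carbons, so it is not fully conjugated — not aromatic (1,3-cyclohexadiene).
No ring is aromatic. Total: 0.

0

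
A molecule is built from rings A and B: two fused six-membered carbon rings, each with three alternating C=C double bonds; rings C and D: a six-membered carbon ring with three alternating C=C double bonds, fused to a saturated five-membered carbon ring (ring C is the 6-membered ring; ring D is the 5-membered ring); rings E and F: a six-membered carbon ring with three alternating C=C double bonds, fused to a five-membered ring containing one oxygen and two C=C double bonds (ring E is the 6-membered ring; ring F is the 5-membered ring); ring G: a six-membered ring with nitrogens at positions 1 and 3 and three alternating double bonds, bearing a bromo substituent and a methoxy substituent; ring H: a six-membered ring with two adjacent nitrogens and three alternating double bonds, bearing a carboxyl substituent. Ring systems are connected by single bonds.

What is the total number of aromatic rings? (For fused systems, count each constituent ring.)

7

Rings A and B form a fused bicyclic system with 10 sp² atoms and 10 π electrons from ring double bonds. 10 = 4(2)+2, so the system is aromatic and both rings count as aromatic (naphthalene).
Ring C is planar and fully conjugated; 3 ring double bonds give 6 π electrons. 6 = 4(1)+2, so ring C is aromatic (benzene ring).
Ring D has three sp³ carbons, so it is not fully conjugated — not aromatic (cyclopentane ring).
Rings E and F form a fused bicyclic system (with one oxygen) with 9 sp² atoms and 10 π electrons from ring double bonds plus a heteroatom lone pair. 10 = 4(2)+2, so the system is aromatic and both rings count as aromatic (benzofuran).
Ring G is planar and fully conjugated; 3 ring double bonds give 6 π electrons. 6 = 4(1)+2, so ring G is aromatic (pyrimidine).
Ring H is planar and fully conjugated; 3 ring double bonds give 6 π electrons. Since 6 = 4n+2 (n=1), ring H is aromatic (pyridazine).
Aromatic: A, B, C, E, F, G, H. Total: 7.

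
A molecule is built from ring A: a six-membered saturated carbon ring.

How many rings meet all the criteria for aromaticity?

0

Ring A has only sp³ atoms, so it is not fully conjugated — not aromatic (cyclohexane).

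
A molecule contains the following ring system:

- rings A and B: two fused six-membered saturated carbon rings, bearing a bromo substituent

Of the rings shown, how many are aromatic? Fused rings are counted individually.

0

Ring A has only sp³ atoms, so it is not fully conjugated — not aromatic (cyclohexane ring).
Ring B has only sp³ atoms, so it is not fully conjugated — not aromatic (cyclohexane ring).
No ring is aromatic. Total: 0.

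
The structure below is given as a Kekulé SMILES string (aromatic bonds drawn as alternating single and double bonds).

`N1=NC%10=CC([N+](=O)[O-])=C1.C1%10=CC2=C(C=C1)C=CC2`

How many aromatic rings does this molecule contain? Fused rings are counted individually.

2

The SMILES encodes a six-membered ring with two adjacent nitrogens and three alternating double bonds; a six-membered carbon ring with three alternating C=C double bonds, fused to a five-membered carbon ring containing one C=C double bond and one sp³ carbon.
The 6-membered ring with two nitrogens (1,2) has a continuous p-orbital overlap around the ring; 3 ring double bonds give 6 π electrons. Since 6 = 4n+2 (n=1), it is aromatic (pyridazine).
The 6-membered ring is fully conjugated (every ring atom contributes a p orbital); 3 ring double bonds give 6 π electrons. Since 6 = 4n+2 (n=1), it is aromatic (benzene ring).
The 5-membered ring has one sp³ carbon, so it is not fully conjugated — not aromatic (cyclopentene ring).
2 of the 3 rings are aromatic. Total: 2.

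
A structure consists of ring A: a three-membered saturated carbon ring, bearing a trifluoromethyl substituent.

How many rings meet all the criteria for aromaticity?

0

Ring A has only sp³ atoms, so it is not fully conjugated — not aromatic (cyclopropane).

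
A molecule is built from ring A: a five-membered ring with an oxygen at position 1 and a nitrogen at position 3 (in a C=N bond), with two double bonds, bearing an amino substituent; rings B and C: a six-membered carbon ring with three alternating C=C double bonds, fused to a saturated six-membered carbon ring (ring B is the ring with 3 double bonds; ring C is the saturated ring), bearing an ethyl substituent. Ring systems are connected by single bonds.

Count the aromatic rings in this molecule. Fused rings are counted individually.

Ring A is planar and fully conjugated; 2 ring double bonds (4 π electrons) plus a heteroatom lone pair (2) give 6 π electrons. 6 = 4(1)+2, so ring A is aromatic (oxazole).
Ring B is planar and fully conjugated; 3 ring double bonds give 6 π electrons. 6 = 4(1)+2, so ring B is aromatic (benzene ring).
Ring C has four sp³ carbons, so it is not fully conjugated — not aromatic (cyclohexane ring).
Aromatic: A, B. Total: 2.

2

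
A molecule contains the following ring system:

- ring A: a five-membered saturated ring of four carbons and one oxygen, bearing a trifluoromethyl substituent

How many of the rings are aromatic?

0

Ring A has only sp³ atoms, so it is not fully conjugated — not aromatic (tetrahydrofuran).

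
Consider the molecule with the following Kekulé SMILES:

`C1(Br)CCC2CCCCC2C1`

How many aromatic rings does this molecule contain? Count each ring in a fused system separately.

0

The SMILES encodes two fused six-membered saturated carbon rings.
The 6-membered ring has only sp³ atoms, so it is not fully conjugated — not aromatic (cyclohexane ring).
The second 6-membered ring has only sp³ atoms, so it is not fully conjugated — not aromatic (cyclohexane ring).
None of the rings are aromatic. Total: 0.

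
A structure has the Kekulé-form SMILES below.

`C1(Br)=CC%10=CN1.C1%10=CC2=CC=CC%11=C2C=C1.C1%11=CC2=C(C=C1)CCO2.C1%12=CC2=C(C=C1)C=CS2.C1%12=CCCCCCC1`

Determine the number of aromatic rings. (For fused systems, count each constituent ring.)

6

The SMILES encodes a five-membered ring of four carbons and one nitrogen bearing a hydrogen, with two C=C double bonds; two fused six-membered carbon rings, each with three alternating C=C double bonds; a six-membered carbon ring with three alternating C=C double bonds, fused to a five-membered ring containing one oxygen and two sp³ carbons; a six-membered carbon ring with three alternating C=C double bonds, fused to a five-membered ring containing one sulfur and two C=C double bonds; an eight-membered carbon ring with one C=C double bond.
The 5-membered ring with one N–H is fully conjugated (every ring atom contributes a p orbital); 2 ring double bonds (4 π electrons) plus a heteroatom lone pair (2) give 6 π electrons. That satisfies 4n+2 with n=1, so it is aromatic (pyrrole).
The fused 6/6-membered bicyclic is a single π system with 10 sp² atoms and 10 π electrons from ring double bonds. 10 = 4(2)+2, so the system is aromatic and both rings count as aromatic (naphthalene).
The 6-membered ring has a continuous p-orbital overlap around the ring; 3 ring double bonds give 6 π electrons. That satisfies 4n+2 with n=1, so it is aromatic (benzene ring).
The 5-membered ring with one oxygen has two sp³ carbons, so it is not fully conjugated — not aromatic (oxolane ring).
The fused 6/5-membered bicyclic (with one sulfur) is a single π system with 9 sp² atoms and 10 π electrons from ring double bonds plus a heteroatom lone pair. 10 = 4(2)+2, so the system is aromatic and both rings count as aromatic (benzothiophene).
The 8-membered ring has six sp³ carbons, so it is not fully conjugated — not aromatic (cyclooctene).
6 of the 8 rings are aromatic. Total: 6.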